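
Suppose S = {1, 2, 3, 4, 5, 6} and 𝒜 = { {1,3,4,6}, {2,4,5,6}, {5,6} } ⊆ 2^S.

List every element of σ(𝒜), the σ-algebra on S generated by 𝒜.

Answer: σ(𝒜) = { ∅, {2}, {4}, {5}, {6}, {1,3}, {2,4}, {2,5}, {2,6}, {4,5}, {4,6}, {5,6}, {1,2,3}, {1,3,4}, {1,3,5}, {1,3,6}, {2,4,5}, {2,4,6}, {2,5,6}, {4,5,6}, {1,2,3,4}, {1,2,3,5}, {1,2,3,6}, {1,3,4,5}, {1,3,4,6}, {1,3,5,6}, {2,4,5,6}, {1,2,3,4,5}, {1,2,3,4,6}, {1,2,3,5,6}, {1,3,4,5,6}, S }

Derivation:
Start: 𝒜 ∪ {∅, S} = { ∅, {5,6}, {1,3,4,6}, {2,4,5,6}, S }.
Iteration 1 adds 4:
  {1,3}  = S∖{2,4,5,6}
  {2,5}  = S∖{1,3,4,6}
  {1,2,3,4}  = S∖{5,6}
  {1,3,4,5,6}  = {5,6} ∪ {1,3,4,6}
  — 9 sets.
Iteration 2: 6 new —
  {2}  = S∖{1,3,4,5,6}
  {2,5,6}  = {2,5} ∪ {5,6}
  {1,2,3,5}  = {2,5} ∪ {1,3}
  {1,3,5,6}  = {5,6} ∪ {1,3}
  {1,2,3,4,5}  = {2,5} ∪ {1,2,3,4}
  {1,2,3,4,6}  = {1,3,4,6} ∪ {1,2,3,4}
  — 15 sets.
Iteration 3: +7 →
  {5}  = S∖{1,2,3,4,6}
  {6}  = S∖{1,2,3,4,5}
  {2,4}  = S∖{1,3,5,6}
  {4,6}  = S∖{1,2,3,5}
  {1,2,3}  = {1,3} ∪ {2}
  {1,3,4}  = S∖{2,5,6}
  {1,2,3,5,6}  = {1,3,5,6} ∪ {2,5}
  — 22 sets.
Iteration 4 adds 9:
  {4}  = S∖{1,2,3,5,6}
  {2,6}  = {2} ∪ {6}
  {1,3,5}  = {1,3} ∪ {5}
  {1,3,6}  = {1,3} ∪ {6}
  {2,4,5}  = {2,5} ∪ {2,4}
  {2,4,6}  = {2} ∪ {4,6}
  {4,5,6}  = S∖{1,2,3}
  {1,2,3,6}  = {1,2,3} ∪ {6}
  {1,3,4,5}  = {1,3,4} ∪ {5}
  — 31 sets.
Iteration 5 (1 new):
  {4,5}  = S∖{1,2,3,6}
  — 32 sets.
Iteration 6 adds nothing — fixpoint reached.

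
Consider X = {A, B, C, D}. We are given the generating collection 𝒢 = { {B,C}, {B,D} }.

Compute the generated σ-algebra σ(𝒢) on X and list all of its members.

σ(𝒢) = { {}, {A}, {B}, {C}, {D}, {A,B}, {A,C}, {A,D}, {B,C}, {B,D}, {C,D}, {A,B,C}, {A,B,D}, {A,C,D}, {B,C,D}, X }

Trace:
Seed the family with 𝒢 together with ∅ and X: { {}, {B,C}, {B,D}, X }.
Iteration 1. New:
  {A,C}  = ᶜ of {B,D}
  {A,D}  = ᶜ of {B,C}
  {B,C,D}  = {B,D} ∪ {B,C}
Iteration 2: +4 →
  {A}  = ᶜ of {B,C,D}
  {A,B,C}  = {B,C} ∪ {A,C}
  {A,B,D}  = {A,D} ∪ {B,D}
  {A,C,D}  = {A,D} ∪ {A,C}
Iteration 3. New:
  {B}  = ᶜ of {A,C,D}
  {C}  = ᶜ of {A,B,D}
  {D}  = ᶜ of {A,B,C}
Iteration 4 adds 2:
  {A,B}  = {B} ∪ {A}
  {C,D}  = {C} ∪ {D}
Iteration 5: already closed under ᶜ and ∪.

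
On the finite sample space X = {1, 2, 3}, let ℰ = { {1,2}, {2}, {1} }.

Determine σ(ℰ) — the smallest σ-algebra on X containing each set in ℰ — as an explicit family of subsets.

Seed the family with ℰ together with ∅ and X: { {}, {1}, {2}, {1,2}, X }.
Pass 1 adds 3:
  {3}  = ᶜ of {1,2}
  {1,3}  = ᶜ of {2}
  {2,3}  = ᶜ of {1}
  (now 8)
Pass 2: already closed under ᶜ and ∪.

Hence σ(ℰ) has 8 members: { {}, {1}, {2}, {3}, {1,2}, {1,3}, {2,3}, X }.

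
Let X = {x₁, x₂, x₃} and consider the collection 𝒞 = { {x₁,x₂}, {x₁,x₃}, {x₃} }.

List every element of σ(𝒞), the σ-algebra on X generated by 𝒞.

σ(𝒞) (8 sets): { ∅, {x₁}, {x₂}, {x₃}, {x₁,x₂}, {x₁,x₃}, {x₂,x₃}, X }

Check:
Seed the family with 𝒞 together with ∅ and X: { ∅, {x₃}, {x₁,x₂}, {x₁,x₃}, X }.
Pass 1 (1 new):
  {x₂}  = ᶜ of {x₁,x₃}
  |family| = 6
Pass 2: +1 →
  {x₂,x₃}  = {x₃} ∪ {x₂}
  |family| = 7
Pass 3: +1 →
  {x₁}  = ᶜ of {x₂,x₃}
  |family| = 8
Pass 4 adds nothing — fixpoint reached.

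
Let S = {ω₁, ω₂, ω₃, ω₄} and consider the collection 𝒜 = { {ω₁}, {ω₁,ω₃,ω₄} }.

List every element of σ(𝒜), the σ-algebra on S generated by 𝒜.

|σ(𝒜)| = 8.  σ(𝒜) = { {}, {ω₁}, {ω₂}, {ω₁,ω₂}, {ω₃,ω₄}, {ω₁,ω₃,ω₄}, {ω₂,ω₃,ω₄}, S }

Trace:
Initial family (4 sets): { {}, {ω₁}, {ω₁,ω₃,ω₄}, S }.
Step 1 adds 2:
  {ω₂}  = S∖{ω₁,ω₃,ω₄}
  {ω₂,ω₃,ω₄}  = S∖{ω₁}
  — 6 sets.
Step 2 (1 new):
  {ω₁,ω₂}  = {ω₂} ∪ {ω₁}
  — 7 sets.
Step 3: 1 new —
  {ω₃,ω₄}  = S∖{ω₁,ω₂}
  — 8 sets.
Step 4: already closed under ᶜ and ∪.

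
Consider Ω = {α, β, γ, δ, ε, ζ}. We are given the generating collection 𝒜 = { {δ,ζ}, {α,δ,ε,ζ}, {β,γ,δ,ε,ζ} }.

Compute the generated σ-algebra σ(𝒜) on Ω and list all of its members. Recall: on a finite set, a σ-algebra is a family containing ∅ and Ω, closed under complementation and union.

σ(𝒜) = { {}, {α}, {ε}, {α,ε}, {β,γ}, {δ,ζ}, {α,β,γ}, {α,δ,ζ}, {β,γ,ε}, {δ,ε,ζ}, {α,β,γ,ε}, {α,δ,ε,ζ}, {β,γ,δ,ζ}, {α,β,γ,δ,ζ}, {β,γ,δ,ε,ζ}, Ω }

Check:
Start: 𝒜 ∪ {∅, Ω} = { {}, {δ,ζ}, {α,δ,ε,ζ}, {β,γ,δ,ε,ζ}, Ω }.
Iteration 1 adds 3:
  {α}  = Ω∖{β,γ,δ,ε,ζ}
  {β,γ}  = Ω∖{α,δ,ε,ζ}
  {α,β,γ,ε}  = Ω∖{δ,ζ}
  [8 total]
Iteration 2 adds 3:
  {α,β,γ}  = {β,γ} ∪ {α}
  {α,δ,ζ}  = {δ,ζ} ∪ {α}
  {β,γ,δ,ζ}  = {δ,ζ} ∪ {β,γ}
  [11 total]
Iteration 3 adds 4:
  {α,ε}  = Ω∖{β,γ,δ,ζ}
  {β,γ,ε}  = Ω∖{α,δ,ζ}
  {δ,ε,ζ}  = Ω∖{α,β,γ}
  {α,β,γ,δ,ζ}  = {β,γ} ∪ {α,δ,ζ}
  [15 total]
Iteration 4. New:
  {ε}  = Ω∖{α,β,γ,δ,ζ}
  [16 total]
Iteration 5: stable.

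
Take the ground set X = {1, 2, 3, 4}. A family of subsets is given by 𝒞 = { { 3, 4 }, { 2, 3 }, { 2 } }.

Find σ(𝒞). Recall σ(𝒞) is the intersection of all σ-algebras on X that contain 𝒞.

Answer: σ(𝒞) = { {  }, { 1 }, { 2 }, { 3 }, { 4 }, { 1, 2 }, { 1, 3 }, { 1, 4 }, { 2, 3 }, { 2, 4 }, { 3, 4 }, { 1, 2, 3 }, { 1, 2, 4 }, { 1, 3, 4 }, { 2, 3, 4 }, X }

Derivation:
Start: 𝒞 ∪ {∅, X} = { {  }, { 2 }, { 2, 3 }, { 3, 4 }, X }.
Pass 1: 4 new —
  { 1, 2 }  = X∖{ 3, 4 }
  { 1, 4 }  = X∖{ 2, 3 }
  { 1, 3, 4 }  = X∖{ 2 }
  { 2, 3, 4 }  = { 3, 4 } ∪ { 2, 3 }
  — 9 sets.
Pass 2 (3 new):
  { 1 }  = X∖{ 2, 3, 4 }
  { 1, 2, 3 }  = { 1, 2 } ∪ { 2, 3 }
  { 1, 2, 4 }  = { 1, 2 } ∪ { 1, 4 }
  — 12 sets.
Pass 3 (2 new):
  { 3 }  = X∖{ 1, 2, 4 }
  { 4 }  = X∖{ 1, 2, 3 }
  — 14 sets.
Pass 4. New:
  { 1, 3 }  = { 3 } ∪ { 1 }
  { 2, 4 }  = { 4 } ∪ { 2 }
  — 16 sets.
Pass 5: no new sets; the family is a σ-algebra.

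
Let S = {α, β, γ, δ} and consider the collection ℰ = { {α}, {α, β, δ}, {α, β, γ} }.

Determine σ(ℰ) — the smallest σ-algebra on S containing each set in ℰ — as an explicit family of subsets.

σ(ℰ) = { {}, {α}, {β}, {γ}, {δ}, {α, β}, {α, γ}, {α, δ}, {β, γ}, {β, δ}, {γ, δ}, {α, β, γ}, {α, β, δ}, {α, γ, δ}, {β, γ, δ}, S }

Working:
Initial family (5 sets): { {}, {α}, {α, β, γ}, {α, β, δ}, S }.
Round 1 (3 new):
  {γ}  = ᶜ of {α, β, δ}
  {δ}  = ᶜ of {α, β, γ}
  {β, γ, δ}  = ᶜ of {α}
Round 2 (3 new):
  {α, γ}  = {γ} ∪ {α}
  {α, δ}  = {δ} ∪ {α}
  {γ, δ}  = {δ} ∪ {γ}
Round 3: 4 new —
  {α, β}  = ᶜ of {γ, δ}
  {β, γ}  = ᶜ of {α, δ}
  {β, δ}  = ᶜ of {α, γ}
  {α, γ, δ}  = {γ} ∪ {α, δ}
Round 4. New:
  {β}  = ᶜ of {α, γ, δ}
Round 5: already closed under ᶜ and ∪.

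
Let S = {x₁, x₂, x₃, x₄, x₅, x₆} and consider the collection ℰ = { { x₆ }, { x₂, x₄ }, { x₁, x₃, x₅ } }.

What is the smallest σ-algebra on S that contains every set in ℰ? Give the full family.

Begin from { {}, { x₆ }, { x₂, x₄ }, { x₁, x₃, x₅ }, S } (that is, ℰ plus ∅ and S).
Round 1: +3 →
  { x₂, x₄, x₆ }  = ᶜ of { x₁, x₃, x₅ }
  { x₁, x₃, x₅, x₆ }  = ᶜ of { x₂, x₄ }
  { x₁, x₂, x₃, x₄, x₅ }  = ᶜ of { x₆ }
  (now 8)
Round 2: no new sets; the family is a σ-algebra.

σ(ℰ) = { {}, { x₆ }, { x₂, x₄ }, { x₁, x₃, x₅ }, { x₂, x₄, x₆ }, { x₁, x₃, x₅, x₆ }, { x₁, x₂, x₃, x₄, x₅ }, S }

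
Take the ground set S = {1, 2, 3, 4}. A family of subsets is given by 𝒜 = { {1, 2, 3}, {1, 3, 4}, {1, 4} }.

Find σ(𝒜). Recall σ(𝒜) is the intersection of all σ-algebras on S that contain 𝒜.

Seed the family with 𝒜 together with ∅ and S: { {}, {1, 4}, {1, 2, 3}, {1, 3, 4}, S }.
Step 1 (3 new):
  {2}  = ᶜ of {1, 3, 4}
  {4}  = ᶜ of {1, 2, 3}
  {2, 3}  = ᶜ of {1, 4}
  |family| = 8
Step 2: 3 new —
  {2, 4}  = {4} ∪ {2}
  {1, 2, 4}  = {2} ∪ {1, 4}
  {2, 3, 4}  = {4} ∪ {2, 3}
  |family| = 11
Step 3 (3 new):
  {1}  = ᶜ of {2, 3, 4}
  {3}  = ᶜ of {1, 2, 4}
  {1, 3}  = ᶜ of {2, 4}
  |family| = 14
Step 4: 2 new —
  {1, 2}  = {2} ∪ {1}
  {3, 4}  = {3} ∪ {4}
  |family| = 16
Step 5: stable.

Hence σ(𝒜) has 16 members: { {}, {1}, {2}, {3}, {4}, {1, 2}, {1, 3}, {1, 4}, {2, 3}, {2, 4}, {3, 4}, {1, 2, 3}, {1, 2, 4}, {1, 3, 4}, {2, 3, 4}, S }.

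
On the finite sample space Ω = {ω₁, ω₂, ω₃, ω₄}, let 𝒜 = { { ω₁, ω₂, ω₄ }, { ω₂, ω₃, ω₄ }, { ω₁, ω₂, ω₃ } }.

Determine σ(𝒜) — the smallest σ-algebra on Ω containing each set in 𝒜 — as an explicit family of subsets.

Begin from { {  }, { ω₁, ω₂, ω₃ }, { ω₁, ω₂, ω₄ }, { ω₂, ω₃, ω₄ }, Ω } (that is, 𝒜 plus ∅ and Ω).
Step 1: +3 →
  { ω₁ }  = { ω₂, ω₃, ω₄ }ᶜ
  { ω₃ }  = { ω₁, ω₂, ω₄ }ᶜ
  { ω₄ }  = { ω₁, ω₂, ω₃ }ᶜ
  — 8 sets.
Step 2 (3 new):
  { ω₁, ω₃ }  = { ω₃ } ∪ { ω₁ }
  { ω₁, ω₄ }  = { ω₄ } ∪ { ω₁ }
  { ω₃, ω₄ }  = { ω₄ } ∪ { ω₃ }
  — 11 sets.
Step 3: 4 new —
  { ω₁, ω₂ }  = { ω₃, ω₄ }ᶜ
  { ω₂, ω₃ }  = { ω₁, ω₄ }ᶜ
  { ω₂, ω₄ }  = { ω₁, ω₃ }ᶜ
  { ω₁, ω₃, ω₄ }  = { ω₃ } ∪ { ω₁, ω₄ }
  — 15 sets.
Step 4 adds 1:
  { ω₂ }  = { ω₁, ω₃, ω₄ }ᶜ
  — 16 sets.
Step 5: closed — nothing new.

|σ(𝒜)| = 16.  σ(𝒜) = { {  }, { ω₁ }, { ω₂ }, { ω₃ }, { ω₄ }, { ω₁, ω₂ }, { ω₁, ω₃ }, { ω₁, ω₄ }, { ω₂, ω₃ }, { ω₂, ω₄ }, { ω₃, ω₄ }, { ω₁, ω₂, ω₃ }, { ω₁, ω₂, ω₄ }, { ω₁, ω₃, ω₄ }, { ω₂, ω₃, ω₄ }, Ω }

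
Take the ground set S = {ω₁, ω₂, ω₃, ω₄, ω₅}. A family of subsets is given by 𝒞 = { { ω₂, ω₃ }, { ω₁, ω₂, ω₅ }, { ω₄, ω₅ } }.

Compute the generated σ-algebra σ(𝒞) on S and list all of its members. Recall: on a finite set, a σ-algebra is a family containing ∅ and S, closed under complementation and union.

Start: 𝒞 ∪ {∅, S} = { {  }, { ω₂, ω₃ }, { ω₄, ω₅ }, { ω₁, ω₂, ω₅ }, S }.
Round 1 adds 6:
  { ω₃, ω₄ }  = { ω₁, ω₂, ω₅ }ᶜ
  { ω₁, ω₂, ω₃ }  = { ω₄, ω₅ }ᶜ
  { ω₁, ω₄, ω₅ }  = { ω₂, ω₃ }ᶜ
  { ω₁, ω₂, ω₃, ω₅ }  = { ω₁, ω₂, ω₅ } ∪ { ω₂, ω₃ }
  { ω₁, ω₂, ω₄, ω₅ }  = { ω₄, ω₅ } ∪ { ω₁, ω₂, ω₅ }
  { ω₂, ω₃, ω₄, ω₅ }  = { ω₄, ω₅ } ∪ { ω₂, ω₃ }
  [11 total]
Round 2 (7 new):
  { ω₁ }  = { ω₂, ω₃, ω₄, ω₅ }ᶜ
  { ω₃ }  = { ω₁, ω₂, ω₄, ω₅ }ᶜ
  { ω₄ }  = { ω₁, ω₂, ω₃, ω₅ }ᶜ
  { ω₂, ω₃, ω₄ }  = { ω₃, ω₄ } ∪ { ω₂, ω₃ }
  { ω₃, ω₄, ω₅ }  = { ω₃, ω₄ } ∪ { ω₄, ω₅ }
  { ω₁, ω₂, ω₃, ω₄ }  = { ω₃, ω₄ } ∪ { ω₁, ω₂, ω₃ }
  { ω₁, ω₃, ω₄, ω₅ }  = { ω₁, ω₄, ω₅ } ∪ { ω₃, ω₄ }
  [18 total]
Round 3 (7 new):
  { ω₂ }  = { ω₁, ω₃, ω₄, ω₅ }ᶜ
  { ω₅ }  = { ω₁, ω₂, ω₃, ω₄ }ᶜ
  { ω₁, ω₂ }  = { ω₃, ω₄, ω₅ }ᶜ
  { ω₁, ω₃ }  = { ω₃ } ∪ { ω₁ }
  { ω₁, ω₄ }  = { ω₄ } ∪ { ω₁ }
  { ω₁, ω₅ }  = { ω₂, ω₃, ω₄ }ᶜ
  { ω₁, ω₃, ω₄ }  = { ω₃, ω₄ } ∪ { ω₁ }
  [25 total]
Round 4 (7 new):
  { ω₂, ω₄ }  = { ω₂ } ∪ { ω₄ }
  { ω₂, ω₅ }  = { ω₁, ω₃, ω₄ }ᶜ
  { ω₃, ω₅ }  = { ω₅ } ∪ { ω₃ }
  { ω₁, ω₂, ω₄ }  = { ω₁, ω₂ } ∪ { ω₁, ω₄ }
  { ω₁, ω₃, ω₅ }  = { ω₅ } ∪ { ω₁, ω₃ }
  { ω₂, ω₃, ω₅ }  = { ω₁, ω₄ }ᶜ
  { ω₂, ω₄, ω₅ }  = { ω₁, ω₃ }ᶜ
  [32 total]
Round 5 adds nothing — fixpoint reached.

Hence σ(𝒞) has 32 members: { {  }, { ω₁ }, { ω₂ }, { ω₃ }, { ω₄ }, { ω₅ }, { ω₁, ω₂ }, { ω₁, ω₃ }, { ω₁, ω₄ }, { ω₁, ω₅ }, { ω₂, ω₃ }, { ω₂, ω₄ }, { ω₂, ω₅ }, { ω₃, ω₄ }, { ω₃, ω₅ }, { ω₄, ω₅ }, { ω₁, ω₂, ω₃ }, { ω₁, ω₂, ω₄ }, { ω₁, ω₂, ω₅ }, { ω₁, ω₃, ω₄ }, { ω₁, ω₃, ω₅ }, { ω₁, ω₄, ω₅ }, { ω₂, ω₃, ω₄ }, { ω₂, ω₃, ω₅ }, { ω₂, ω₄, ω₅ }, { ω₃, ω₄, ω₅ }, { ω₁, ω₂, ω₃, ω₄ }, { ω₁, ω₂, ω₃, ω₅ }, { ω₁, ω₂, ω₄, ω₅ }, { ω₁, ω₃, ω₄, ω₅ }, { ω₂, ω₃, ω₄, ω₅ }, S }.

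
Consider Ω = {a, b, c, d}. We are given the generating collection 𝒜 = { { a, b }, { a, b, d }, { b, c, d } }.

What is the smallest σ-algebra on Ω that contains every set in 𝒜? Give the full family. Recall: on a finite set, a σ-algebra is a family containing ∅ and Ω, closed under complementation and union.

Seed the family with 𝒜 together with ∅ and Ω: { {}, { a, b }, { a, b, d }, { b, c, d }, Ω }.
Pass 1. New:
  { a }  = complement { b, c, d }
  { c }  = complement { a, b, d }
  { c, d }  = complement { a, b }
  [8 total]
Pass 2: 3 new —
  { a, c }  = { c } ∪ { a }
  { a, b, c }  = { c } ∪ { a, b }
  { a, c, d }  = { c, d } ∪ { a }
  [11 total]
Pass 3: 3 new —
  { b }  = complement { a, c, d }
  { d }  = complement { a, b, c }
  { b, d }  = complement { a, c }
  [14 total]
Pass 4 (2 new):
  { a, d }  = { d } ∪ { a }
  { b, c }  = { c } ∪ { b }
  [16 total]
Pass 5: stable.

Hence σ(𝒜) has 16 members: { {}, { a }, { b }, { c }, { d }, { a, b }, { a, c }, { a, d }, { b, c }, { b, d }, { c, d }, { a, b, c }, { a, b, d }, { a, c, d }, { b, c, d }, Ω }.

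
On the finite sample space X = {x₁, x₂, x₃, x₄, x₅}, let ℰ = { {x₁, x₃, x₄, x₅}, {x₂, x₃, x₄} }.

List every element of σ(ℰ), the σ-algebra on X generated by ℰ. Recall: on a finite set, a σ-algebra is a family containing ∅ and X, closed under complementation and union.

Begin from { ∅, {x₂, x₃, x₄}, {x₁, x₃, x₄, x₅}, X } (that is, ℰ plus ∅ and X).
Iteration 1: 2 new —
  {x₂}  = X∖{x₁, x₃, x₄, x₅}
  {x₁, x₅}  = X∖{x₂, x₃, x₄}
  |family| = 6
Iteration 2. New:
  {x₁, x₂, x₅}  = {x₁, x₅} ∪ {x₂}
  |family| = 7
Iteration 3 adds 1:
  {x₃, x₄}  = X∖{x₁, x₂, x₅}
  |family| = 8
Iteration 4: already closed under ᶜ and ∪.

σ(ℰ) = { ∅, {x₂}, {x₁, x₅}, {x₃, x₄}, {x₁, x₂, x₅}, {x₂, x₃, x₄}, {x₁, x₃, x₄, x₅}, X }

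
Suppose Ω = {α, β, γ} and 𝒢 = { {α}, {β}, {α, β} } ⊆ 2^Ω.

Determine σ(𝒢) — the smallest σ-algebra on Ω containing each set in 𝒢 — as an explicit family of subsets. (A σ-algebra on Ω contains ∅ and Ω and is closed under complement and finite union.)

σ(𝒢) (8 sets): { {}, {α}, {β}, {γ}, {α, β}, {α, γ}, {β, γ}, Ω }

Working:
Take S₀ = 𝒢 ∪ {∅, Ω} = { {}, {α}, {β}, {α, β}, Ω }.
Round 1: 3 new —
  {γ}  = {α, β}ᶜ
  {α, γ}  = {β}ᶜ
  {β, γ}  = {α}ᶜ
  [8 total]
Round 2: already closed under ᶜ and ∪.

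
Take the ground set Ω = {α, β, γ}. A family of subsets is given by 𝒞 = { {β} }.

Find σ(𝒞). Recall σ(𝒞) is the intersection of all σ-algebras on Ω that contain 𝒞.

|σ(𝒞)| = 4.  σ(𝒞) = { {}, {β}, {α,γ}, Ω }

Trace:
Start: 𝒞 ∪ {∅, Ω} = { {}, {β}, Ω }.
Pass 1 (1 new):
  {α,γ}  = ᶜ of {β}
  [4 total]
Pass 2: closed — nothing new.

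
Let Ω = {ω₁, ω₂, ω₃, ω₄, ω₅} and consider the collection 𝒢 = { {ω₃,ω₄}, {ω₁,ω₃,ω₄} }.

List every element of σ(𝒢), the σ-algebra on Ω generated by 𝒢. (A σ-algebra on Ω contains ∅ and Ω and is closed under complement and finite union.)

σ(𝒢) (8 sets): { {}, {ω₁}, {ω₂,ω₅}, {ω₃,ω₄}, {ω₁,ω₂,ω₅}, {ω₁,ω₃,ω₄}, {ω₂,ω₃,ω₄,ω₅}, Ω }

Working:
Take S₀ = 𝒢 ∪ {∅, Ω} = { {}, {ω₃,ω₄}, {ω₁,ω₃,ω₄}, Ω }.
Step 1: +2 →
  {ω₂,ω₅}  = Ω∖{ω₁,ω₃,ω₄}
  {ω₁,ω₂,ω₅}  = Ω∖{ω₃,ω₄}
  (now 6)
Step 2 adds 1:
  {ω₂,ω₃,ω₄,ω₅}  = {ω₂,ω₅} ∪ {ω₃,ω₄}
  (now 7)
Step 3: +1 →
  {ω₁}  = Ω∖{ω₂,ω₃,ω₄,ω₅}
  (now 8)
After Step 4 the family is unchanged; done.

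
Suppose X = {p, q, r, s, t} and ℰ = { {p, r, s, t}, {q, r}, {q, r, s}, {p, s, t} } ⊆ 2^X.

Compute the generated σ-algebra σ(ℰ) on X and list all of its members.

Initial family (6 sets): { ∅, {q, r}, {p, s, t}, {q, r, s}, {p, r, s, t}, X }.
Step 1 adds 2:
  {q}  = ᶜ of {p, r, s, t}
  {p, t}  = ᶜ of {q, r, s}
  [8 total]
Step 2 (3 new):
  {p, q, t}  = {q} ∪ {p, t}
  {p, q, r, t}  = {q, r} ∪ {p, t}
  {p, q, s, t}  = {p, s, t} ∪ {q}
  [11 total]
Step 3 adds 3:
  {r}  = ᶜ of {p, q, s, t}
  {s}  = ᶜ of {p, q, r, t}
  {r, s}  = ᶜ of {p, q, t}
  [14 total]
Step 4 (2 new):
  {q, s}  = {s} ∪ {q}
  {p, r, t}  = {r} ∪ {p, t}
  [16 total]
Step 5: no new sets; the family is a σ-algebra.

Hence σ(ℰ) has 16 members: { ∅, {q}, {r}, {s}, {p, t}, {q, r}, {q, s}, {r, s}, {p, q, t}, {p, r, t}, {p, s, t}, {q, r, s}, {p, q, r, t}, {p, q, s, t}, {p, r, s, t}, X }.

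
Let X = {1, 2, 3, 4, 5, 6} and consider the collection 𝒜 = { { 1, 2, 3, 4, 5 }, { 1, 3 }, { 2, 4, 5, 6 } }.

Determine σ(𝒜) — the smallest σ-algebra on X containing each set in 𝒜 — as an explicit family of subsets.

|σ(𝒜)| = 8.  σ(𝒜) = { {  }, { 6 }, { 1, 3 }, { 1, 3, 6 }, { 2, 4, 5 }, { 2, 4, 5, 6 }, { 1, 2, 3, 4, 5 }, X }

Check:
Start: 𝒜 ∪ {∅, X} = { {  }, { 1, 3 }, { 2, 4, 5, 6 }, { 1, 2, 3, 4, 5 }, X }.
Pass 1 (1 new):
  { 6 }  = X∖{ 1, 2, 3, 4, 5 }
  — 6 sets.
Pass 2: 1 new —
  { 1, 3, 6 }  = { 1, 3 } ∪ { 6 }
  — 7 sets.
Pass 3 adds 1:
  { 2, 4, 5 }  = X∖{ 1, 3, 6 }
  — 8 sets.
Pass 4: stable.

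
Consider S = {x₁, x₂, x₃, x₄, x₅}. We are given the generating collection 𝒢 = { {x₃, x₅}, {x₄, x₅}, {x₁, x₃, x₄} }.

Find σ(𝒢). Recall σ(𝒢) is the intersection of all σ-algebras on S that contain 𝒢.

Initial family (5 sets): { ∅, {x₃, x₅}, {x₄, x₅}, {x₁, x₃, x₄}, S }.
Step 1 adds 5:
  {x₂, x₅}  = ᶜ of {x₁, x₃, x₄}
  {x₁, x₂, x₃}  = ᶜ of {x₄, x₅}
  {x₁, x₂, x₄}  = ᶜ of {x₃, x₅}
  {x₃, x₄, x₅}  = {x₄, x₅} ∪ {x₃, x₅}
  {x₁, x₃, x₄, x₅}  = {x₄, x₅} ∪ {x₁, x₃, x₄}
  (now 10)
Step 2 adds 8:
  {x₂}  = ᶜ of {x₁, x₃, x₄, x₅}
  {x₁, x₂}  = ᶜ of {x₃, x₄, x₅}
  {x₂, x₃, x₅}  = {x₂, x₅} ∪ {x₃, x₅}
  {x₂, x₄, x₅}  = {x₂, x₅} ∪ {x₄, x₅}
  {x₁, x₂, x₃, x₄}  = {x₁, x₂, x₃} ∪ {x₁, x₂, x₄}
  {x₁, x₂, x₃, x₅}  = {x₂, x₅} ∪ {x₁, x₂, x₃}
  {x₁, x₂, x₄, x₅}  = {x₂, x₅} ∪ {x₁, x₂, x₄}
  {x₂, x₃, x₄, x₅}  = {x₂, x₅} ∪ {x₃, x₄, x₅}
  (now 18)
Step 3. New:
  {x₁}  = ᶜ of {x₂, x₃, x₄, x₅}
  {x₃}  = ᶜ of {x₁, x₂, x₄, x₅}
  {x₄}  = ᶜ of {x₁, x₂, x₃, x₅}
  {x₅}  = ᶜ of {x₁, x₂, x₃, x₄}
  {x₁, x₃}  = ᶜ of {x₂, x₄, x₅}
  {x₁, x₄}  = ᶜ of {x₂, x₃, x₅}
  {x₁, x₂, x₅}  = {x₂, x₅} ∪ {x₁, x₂}
  (now 25)
Step 4: 6 new —
  {x₁, x₅}  = {x₅} ∪ {x₁}
  {x₂, x₃}  = {x₂} ∪ {x₃}
  {x₂, x₄}  = {x₂} ∪ {x₄}
  {x₃, x₄}  = ᶜ of {x₁, x₂, x₅}
  {x₁, x₃, x₅}  = {x₅} ∪ {x₁, x₃}
  {x₁, x₄, x₅}  = {x₅} ∪ {x₁, x₄}
  (now 31)
Step 5: +1 →
  {x₂, x₃, x₄}  = ᶜ of {x₁, x₅}
  (now 32)
Step 6: closed — nothing new.

Therefore σ(𝒢) = { ∅, {x₁}, {x₂}, {x₃}, {x₄}, {x₅}, {x₁, x₂}, {x₁, x₃}, {x₁, x₄}, {x₁, x₅}, {x₂, x₃}, {x₂, x₄}, {x₂, x₅}, {x₃, x₄}, {x₃, x₅}, {x₄, x₅}, {x₁, x₂, x₃}, {x₁, x₂, x₄}, {x₁, x₂, x₅}, {x₁, x₃, x₄}, {x₁, x₃, x₅}, {x₁, x₄, x₅}, {x₂, x₃, x₄}, {x₂, x₃, x₅}, {x₂, x₄, x₅}, {x₃, x₄, x₅}, {x₁, x₂, x₃, x₄}, {x₁, x₂, x₃, x₅}, {x₁, x₂, x₄, x₅}, {x₁, x₃, x₄, x₅}, {x₂, x₃, x₄, x₅}, S } (|σ(𝒢)| = 32).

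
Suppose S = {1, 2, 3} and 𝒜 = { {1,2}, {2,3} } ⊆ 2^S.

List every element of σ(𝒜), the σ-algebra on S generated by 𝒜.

Take S₀ = 𝒜 ∪ {∅, S} = { ∅, {1,2}, {2,3}, S }.
Pass 1: 2 new —
  {1}  = complement {2,3}
  {3}  = complement {1,2}
Pass 2: +1 →
  {1,3}  = {3} ∪ {1}
Pass 3. New:
  {2}  = complement {1,3}
Pass 4: closed — nothing new.

|σ(𝒜)| = 8.  σ(𝒜) = { ∅, {1}, {2}, {3}, {1,2}, {1,3}, {2,3}, S }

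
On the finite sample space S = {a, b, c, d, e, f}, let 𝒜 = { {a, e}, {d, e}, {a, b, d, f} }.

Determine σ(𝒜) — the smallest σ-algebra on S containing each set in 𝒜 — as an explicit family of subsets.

|σ(𝒜)| = 32.  σ(𝒜) = { {}, {a}, {c}, {d}, {e}, {a, c}, {a, d}, {a, e}, {b, f}, {c, d}, {c, e}, {d, e}, {a, b, f}, {a, c, d}, {a, c, e}, {a, d, e}, {b, c, f}, {b, d, f}, {b, e, f}, {c, d, e}, {a, b, c, f}, {a, b, d, f}, {a, b, e, f}, {a, c, d, e}, {b, c, d, f}, {b, c, e, f}, {b, d, e, f}, {a, b, c, d, f}, {a, b, c, e, f}, {a, b, d, e, f}, {b, c, d, e, f}, S }

Check:
Start: 𝒜 ∪ {∅, S} = { {}, {a, e}, {d, e}, {a, b, d, f}, S }.
Iteration 1: +5 →
  {c, e}  = S∖{a, b, d, f}
  {a, d, e}  = {d, e} ∪ {a, e}
  {a, b, c, f}  = S∖{d, e}
  {b, c, d, f}  = S∖{a, e}
  {a, b, d, e, f}  = {d, e} ∪ {a, b, d, f}
  |family| = 10
Iteration 2: 8 new —
  {c}  = S∖{a, b, d, e, f}
  {a, c, e}  = {a, e} ∪ {c, e}
  {b, c, f}  = S∖{a, d, e}
  {c, d, e}  = {d, e} ∪ {c, e}
  {a, c, d, e}  = {a, d, e} ∪ {c, e}
  {a, b, c, d, f}  = {a, b, d, f} ∪ {a, b, c, f}
  {a, b, c, e, f}  = {a, b, c, f} ∪ {a, e}
  {b, c, d, e, f}  = {d, e} ∪ {b, c, d, f}
  |family| = 18
Iteration 3 (7 new):
  {a}  = S∖{b, c, d, e, f}
  {d}  = S∖{a, b, c, e, f}
  {e}  = S∖{a, b, c, d, f}
  {b, f}  = S∖{a, c, d, e}
  {a, b, f}  = S∖{c, d, e}
  {b, d, f}  = S∖{a, c, e}
  {b, c, e, f}  = {b, c, f} ∪ {c, e}
  |family| = 25
Iteration 4: 6 new —
  {a, c}  = {a} ∪ {c}
  {a, d}  = S∖{b, c, e, f}
  {c, d}  = {c} ∪ {d}
  {b, e, f}  = {b, f} ∪ {e}
  {a, b, e, f}  = {b, f} ∪ {a, e}
  {b, d, e, f}  = {b, d, f} ∪ {e}
  |family| = 31
Iteration 5: 1 new —
  {a, c, d}  = S∖{b, e, f}
  |family| = 32
Iteration 6: stable.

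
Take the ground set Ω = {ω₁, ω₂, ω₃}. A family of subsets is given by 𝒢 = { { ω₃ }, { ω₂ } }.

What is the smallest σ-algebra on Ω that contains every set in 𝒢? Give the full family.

σ(𝒢) = { {}, { ω₁ }, { ω₂ }, { ω₃ }, { ω₁, ω₂ }, { ω₁, ω₃ }, { ω₂, ω₃ }, Ω }

Check:
Seed the family with 𝒢 together with ∅ and Ω: { {}, { ω₂ }, { ω₃ }, Ω }.
Iteration 1: +3 →
  { ω₁, ω₂ }  = { ω₃ }ᶜ
  { ω₁, ω₃ }  = { ω₂ }ᶜ
  { ω₂, ω₃ }  = { ω₃ } ∪ { ω₂ }
  (now 7)
Iteration 2 (1 new):
  { ω₁ }  = { ω₂, ω₃ }ᶜ
  (now 8)
After Iteration 3 the family is unchanged; done.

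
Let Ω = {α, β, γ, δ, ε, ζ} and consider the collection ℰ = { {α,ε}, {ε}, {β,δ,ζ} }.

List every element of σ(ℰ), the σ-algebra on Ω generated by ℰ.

σ(ℰ) (16 sets): { {}, {α}, {γ}, {ε}, {α,γ}, {α,ε}, {γ,ε}, {α,γ,ε}, {β,δ,ζ}, {α,β,δ,ζ}, {β,γ,δ,ζ}, {β,δ,ε,ζ}, {α,β,γ,δ,ζ}, {α,β,δ,ε,ζ}, {β,γ,δ,ε,ζ}, Ω }

Trace:
Take S₀ = ℰ ∪ {∅, Ω} = { {}, {ε}, {α,ε}, {β,δ,ζ}, Ω }.
Step 1 adds 5:
  {α,γ,ε}  = ᶜ of {β,δ,ζ}
  {β,γ,δ,ζ}  = ᶜ of {α,ε}
  {β,δ,ε,ζ}  = {β,δ,ζ} ∪ {ε}
  {α,β,γ,δ,ζ}  = ᶜ of {ε}
  {α,β,δ,ε,ζ}  = {β,δ,ζ} ∪ {α,ε}
Step 2 adds 3:
  {γ}  = ᶜ of {α,β,δ,ε,ζ}
  {α,γ}  = ᶜ of {β,δ,ε,ζ}
  {β,γ,δ,ε,ζ}  = {ε} ∪ {β,γ,δ,ζ}
Step 3: +2 →
  {α}  = ᶜ of {β,γ,δ,ε,ζ}
  {γ,ε}  = {γ} ∪ {ε}
Step 4. New:
  {α,β,δ,ζ}  = ᶜ of {γ,ε}
Step 5: closed — nothing new.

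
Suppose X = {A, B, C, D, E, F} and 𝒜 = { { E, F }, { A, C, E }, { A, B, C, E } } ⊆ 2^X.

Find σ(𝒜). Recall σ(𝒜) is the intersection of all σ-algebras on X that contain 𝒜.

Seed the family with 𝒜 together with ∅ and X: { {}, { E, F }, { A, C, E }, { A, B, C, E }, X }.
Round 1 adds 5:
  { D, F }  = complement { A, B, C, E }
  { B, D, F }  = complement { A, C, E }
  { A, B, C, D }  = complement { E, F }
  { A, C, E, F }  = { E, F } ∪ { A, C, E }
  { A, B, C, E, F }  = { E, F } ∪ { A, B, C, E }
  (now 10)
Round 2: +7 →
  { D }  = complement { A, B, C, E, F }
  { B, D }  = complement { A, C, E, F }
  { D, E, F }  = { E, F } ∪ { D, F }
  { B, D, E, F }  = { B, D, F } ∪ { E, F }
  { A, B, C, D, E }  = { A, C, E } ∪ { A, B, C, D }
  { A, B, C, D, F }  = { B, D, F } ∪ { A, B, C, D }
  { A, C, D, E, F }  = { A, C, E, F } ∪ { D, F }
  (now 17)
Round 3: +6 →
  { B }  = complement { A, C, D, E, F }
  { E }  = complement { A, B, C, D, F }
  { F }  = complement { A, B, C, D, E }
  { A, C }  = complement { B, D, E, F }
  { A, B, C }  = complement { D, E, F }
  { A, C, D, E }  = { D } ∪ { A, C, E }
  (now 23)
Round 4 (9 new):
  { B, E }  = { B } ∪ { E }
  { B, F }  = complement { A, C, D, E }
  { D, E }  = { E } ∪ { D }
  { A, C, D }  = { A, C } ∪ { D }
  { A, C, F }  = { F } ∪ { A, C }
  { B, D, E }  = { E } ∪ { B, D }
  { B, E, F }  = { E, F } ∪ { B }
  { A, B, C, F }  = { A, B, C } ∪ { F }
  { A, C, D, F }  = { A, C } ∪ { D, F }
  (now 32)
Round 5: stable.

σ(𝒜) = { {}, { B }, { D }, { E }, { F }, { A, C }, { B, D }, { B, E }, { B, F }, { D, E }, { D, F }, { E, F }, { A, B, C }, { A, C, D }, { A, C, E }, { A, C, F }, { B, D, E }, { B, D, F }, { B, E, F }, { D, E, F }, { A, B, C, D }, { A, B, C, E }, { A, B, C, F }, { A, C, D, E }, { A, C, D, F }, { A, C, E, F }, { B, D, E, F }, { A, B, C, D, E }, { A, B, C, D, F }, { A, B, C, E, F }, { A, C, D, E, F }, X }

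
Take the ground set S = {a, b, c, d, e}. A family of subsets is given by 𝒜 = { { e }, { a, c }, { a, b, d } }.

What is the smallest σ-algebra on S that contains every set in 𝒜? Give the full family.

Begin from { {}, { e }, { a, c }, { a, b, d }, S } (that is, 𝒜 plus ∅ and S).
Step 1. New:
  { c, e }  = complement { a, b, d }
  { a, c, e }  = { a, c } ∪ { e }
  { b, d, e }  = complement { a, c }
  { a, b, c, d }  = complement { e }
  { a, b, d, e }  = { a, b, d } ∪ { e }
  — 10 sets.
Step 2. New:
  { c }  = complement { a, b, d, e }
  { b, d }  = complement { a, c, e }
  { b, c, d, e }  = { c, e } ∪ { b, d, e }
  — 13 sets.
Step 3 adds 2:
  { a }  = complement { b, c, d, e }
  { b, c, d }  = { c } ∪ { b, d }
  — 15 sets.
Step 4: +1 →
  { a, e }  = complement { b, c, d }
  — 16 sets.
Step 5: closed — nothing new.

Therefore σ(𝒜) = { {}, { a }, { c }, { e }, { a, c }, { a, e }, { b, d }, { c, e }, { a, b, d }, { a, c, e }, { b, c, d }, { b, d, e }, { a, b, c, d }, { a, b, d, e }, { b, c, d, e }, S } (|σ(𝒜)| = 16).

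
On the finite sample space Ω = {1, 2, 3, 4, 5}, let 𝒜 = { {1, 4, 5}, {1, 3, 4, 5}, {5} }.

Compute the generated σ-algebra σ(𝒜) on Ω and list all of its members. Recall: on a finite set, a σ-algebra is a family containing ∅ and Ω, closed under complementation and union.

|σ(𝒜)| = 16.  σ(𝒜) = { ∅, {2}, {3}, {5}, {1, 4}, {2, 3}, {2, 5}, {3, 5}, {1, 2, 4}, {1, 3, 4}, {1, 4, 5}, {2, 3, 5}, {1, 2, 3, 4}, {1, 2, 4, 5}, {1, 3, 4, 5}, Ω }

Derivation:
Begin from { ∅, {5}, {1, 4, 5}, {1, 3, 4, 5}, Ω } (that is, 𝒜 plus ∅ and Ω).
Pass 1. New:
  {2}  = Ω∖{1, 3, 4, 5}
  {2, 3}  = Ω∖{1, 4, 5}
  {1, 2, 3, 4}  = Ω∖{5}
  (now 8)
Pass 2 (3 new):
  {2, 5}  = {2} ∪ {5}
  {2, 3, 5}  = {2, 3} ∪ {5}
  {1, 2, 4, 5}  = {1, 4, 5} ∪ {2}
  (now 11)
Pass 3 (3 new):
  {3}  = Ω∖{1, 2, 4, 5}
  {1, 4}  = Ω∖{2, 3, 5}
  {1, 3, 4}  = Ω∖{2, 5}
  (now 14)
Pass 4: 2 new —
  {3, 5}  = {3} ∪ {5}
  {1, 2, 4}  = {1, 4} ∪ {2}
  (now 16)
Pass 5: no new sets; the family is a σ-algebra.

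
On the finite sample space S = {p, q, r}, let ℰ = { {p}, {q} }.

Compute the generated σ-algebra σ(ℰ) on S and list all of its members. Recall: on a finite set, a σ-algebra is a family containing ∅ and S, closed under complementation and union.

Seed the family with ℰ together with ∅ and S: { {}, {p}, {q}, S }.
Pass 1 (3 new):
  {p,q}  = {p} ∪ {q}
  {p,r}  = {q}ᶜ
  {q,r}  = {p}ᶜ
  — 7 sets.
Pass 2 adds 1:
  {r}  = {p,q}ᶜ
  — 8 sets.
Pass 3 adds nothing — fixpoint reached.

|σ(ℰ)| = 8.  σ(ℰ) = { {}, {p}, {q}, {r}, {p,q}, {p,r}, {q,r}, S }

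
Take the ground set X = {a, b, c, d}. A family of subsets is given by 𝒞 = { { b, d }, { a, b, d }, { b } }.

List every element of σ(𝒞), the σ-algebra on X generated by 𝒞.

σ(𝒞) (16 sets): { {  }, { a }, { b }, { c }, { d }, { a, b }, { a, c }, { a, d }, { b, c }, { b, d }, { c, d }, { a, b, c }, { a, b, d }, { a, c, d }, { b, c, d }, X }

Check:
Begin from { {  }, { b }, { b, d }, { a, b, d }, X } (that is, 𝒞 plus ∅ and X).
Round 1: +3 →
  { c }  = X∖{ a, b, d }
  { a, c }  = X∖{ b, d }
  { a, c, d }  = X∖{ b }
  (now 8)
Round 2 (3 new):
  { b, c }  = { c } ∪ { b }
  { a, b, c }  = { b } ∪ { a, c }
  { b, c, d }  = { c } ∪ { b, d }
  (now 11)
Round 3 (3 new):
  { a }  = X∖{ b, c, d }
  { d }  = X∖{ a, b, c }
  { a, d }  = X∖{ b, c }
  (now 14)
Round 4: +2 →
  { a, b }  = { b } ∪ { a }
  { c, d }  = { c } ∪ { d }
  (now 16)
Round 5: already closed under ᶜ and ∪.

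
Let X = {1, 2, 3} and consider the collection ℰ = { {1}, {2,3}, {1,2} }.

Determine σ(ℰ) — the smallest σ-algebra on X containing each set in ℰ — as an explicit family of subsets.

Start: ℰ ∪ {∅, X} = { {}, {1}, {1,2}, {2,3}, X }.
Pass 1: +1 →
  {3}  = complement {1,2}
  |family| = 6
Pass 2: 1 new —
  {1,3}  = {3} ∪ {1}
  |family| = 7
Pass 3: +1 →
  {2}  = complement {1,3}
  |family| = 8
After Pass 4 the family is unchanged; done.

σ(ℰ) = { {}, {1}, {2}, {3}, {1,2}, {1,3}, {2,3}, X }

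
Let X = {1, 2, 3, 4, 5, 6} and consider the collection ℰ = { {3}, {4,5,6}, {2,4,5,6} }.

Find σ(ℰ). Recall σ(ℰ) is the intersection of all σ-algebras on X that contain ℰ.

σ(ℰ) (16 sets): { {}, {1}, {2}, {3}, {1,2}, {1,3}, {2,3}, {1,2,3}, {4,5,6}, {1,4,5,6}, {2,4,5,6}, {3,4,5,6}, {1,2,4,5,6}, {1,3,4,5,6}, {2,3,4,5,6}, X }

Check:
Take S₀ = ℰ ∪ {∅, X} = { {}, {3}, {4,5,6}, {2,4,5,6}, X }.
Round 1 (5 new):
  {1,3}  = complement {2,4,5,6}
  {1,2,3}  = complement {4,5,6}
  {3,4,5,6}  = {3} ∪ {4,5,6}
  {1,2,4,5,6}  = complement {3}
  {2,3,4,5,6}  = {3} ∪ {2,4,5,6}
Round 2: 3 new —
  {1}  = complement {2,3,4,5,6}
  {1,2}  = complement {3,4,5,6}
  {1,3,4,5,6}  = {3,4,5,6} ∪ {1,3}
Round 3 (2 new):
  {2}  = complement {1,3,4,5,6}
  {1,4,5,6}  = {4,5,6} ∪ {1}
Round 4 (1 new):
  {2,3}  = complement {1,4,5,6}
Round 5: no new sets; the family is a σ-algebra.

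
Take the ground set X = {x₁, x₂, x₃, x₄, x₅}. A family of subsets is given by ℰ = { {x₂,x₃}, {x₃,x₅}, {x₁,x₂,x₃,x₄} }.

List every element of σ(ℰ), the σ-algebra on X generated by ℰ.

Answer: σ(ℰ) = { {}, {x₂}, {x₃}, {x₅}, {x₁,x₄}, {x₂,x₃}, {x₂,x₅}, {x₃,x₅}, {x₁,x₂,x₄}, {x₁,x₃,x₄}, {x₁,x₄,x₅}, {x₂,x₃,x₅}, {x₁,x₂,x₃,x₄}, {x₁,x₂,x₄,x₅}, {x₁,x₃,x₄,x₅}, X }

Trace:
Start: ℰ ∪ {∅, X} = { {}, {x₂,x₃}, {x₃,x₅}, {x₁,x₂,x₃,x₄}, X }.
Step 1 adds 4:
  {x₅}  = X∖{x₁,x₂,x₃,x₄}
  {x₁,x₂,x₄}  = X∖{x₃,x₅}
  {x₁,x₄,x₅}  = X∖{x₂,x₃}
  {x₂,x₃,x₅}  = {x₂,x₃} ∪ {x₃,x₅}
Step 2 (3 new):
  {x₁,x₄}  = X∖{x₂,x₃,x₅}
  {x₁,x₂,x₄,x₅}  = {x₁,x₄,x₅} ∪ {x₁,x₂,x₄}
  {x₁,x₃,x₄,x₅}  = {x₁,x₄,x₅} ∪ {x₃,x₅}
Step 3 adds 2:
  {x₂}  = X∖{x₁,x₃,x₄,x₅}
  {x₃}  = X∖{x₁,x₂,x₄,x₅}
Step 4: +2 →
  {x₂,x₅}  = {x₂} ∪ {x₅}
  {x₁,x₃,x₄}  = {x₃} ∪ {x₁,x₄}
After Step 5 the family is unchanged; done.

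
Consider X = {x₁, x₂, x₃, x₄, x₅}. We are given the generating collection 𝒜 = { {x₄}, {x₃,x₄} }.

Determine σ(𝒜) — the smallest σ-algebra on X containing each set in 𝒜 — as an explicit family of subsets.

Seed the family with 𝒜 together with ∅ and X: { {}, {x₄}, {x₃,x₄}, X }.
Pass 1. New:
  {x₁,x₂,x₅}  = ᶜ of {x₃,x₄}
  {x₁,x₂,x₃,x₅}  = ᶜ of {x₄}
Pass 2 adds 1:
  {x₁,x₂,x₄,x₅}  = {x₁,x₂,x₅} ∪ {x₄}
Pass 3. New:
  {x₃}  = ᶜ of {x₁,x₂,x₄,x₅}
Pass 4: already closed under ᶜ and ∪.

Therefore σ(𝒜) = { {}, {x₃}, {x₄}, {x₃,x₄}, {x₁,x₂,x₅}, {x₁,x₂,x₃,x₅}, {x₁,x₂,x₄,x₅}, X } (|σ(𝒜)| = 8).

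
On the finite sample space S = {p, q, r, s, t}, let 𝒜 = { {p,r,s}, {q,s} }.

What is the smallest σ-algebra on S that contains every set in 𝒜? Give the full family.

σ(𝒜) = { {}, {q}, {s}, {t}, {p,r}, {q,s}, {q,t}, {s,t}, {p,q,r}, {p,r,s}, {p,r,t}, {q,s,t}, {p,q,r,s}, {p,q,r,t}, {p,r,s,t}, S }

Check:
Seed the family with 𝒜 together with ∅ and S: { {}, {q,s}, {p,r,s}, S }.
Round 1: 3 new —
  {q,t}  = complement {p,r,s}
  {p,r,t}  = complement {q,s}
  {p,q,r,s}  = {q,s} ∪ {p,r,s}
Round 2: +4 →
  {t}  = complement {p,q,r,s}
  {q,s,t}  = {q,t} ∪ {q,s}
  {p,q,r,t}  = {q,t} ∪ {p,r,t}
  {p,r,s,t}  = {p,r,s} ∪ {p,r,t}
Round 3: +3 →
  {q}  = complement {p,r,s,t}
  {s}  = complement {p,q,r,t}
  {p,r}  = complement {q,s,t}
Round 4. New:
  {s,t}  = {s} ∪ {t}
  {p,q,r}  = {p,r} ∪ {q}
Round 5: stable.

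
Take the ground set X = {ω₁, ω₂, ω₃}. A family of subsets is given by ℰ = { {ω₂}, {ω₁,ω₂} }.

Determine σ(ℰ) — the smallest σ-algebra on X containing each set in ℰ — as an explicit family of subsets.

Seed the family with ℰ together with ∅ and X: { {}, {ω₂}, {ω₁,ω₂}, X }.
Iteration 1 (2 new):
  {ω₃}  = {ω₁,ω₂}ᶜ
  {ω₁,ω₃}  = {ω₂}ᶜ
  [6 total]
Iteration 2: +1 →
  {ω₂,ω₃}  = {ω₃} ∪ {ω₂}
  [7 total]
Iteration 3. New:
  {ω₁}  = {ω₂,ω₃}ᶜ
  [8 total]
Iteration 4: closed — nothing new.

σ(ℰ) = { {}, {ω₁}, {ω₂}, {ω₃}, {ω₁,ω₂}, {ω₁,ω₃}, {ω₂,ω₃}, X }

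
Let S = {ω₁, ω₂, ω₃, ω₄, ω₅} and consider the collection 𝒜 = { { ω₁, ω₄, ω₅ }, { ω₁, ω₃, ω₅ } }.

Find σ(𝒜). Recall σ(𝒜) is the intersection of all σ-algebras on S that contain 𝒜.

Start: 𝒜 ∪ {∅, S} = { ∅, { ω₁, ω₃, ω₅ }, { ω₁, ω₄, ω₅ }, S }.
Round 1 (3 new):
  { ω₂, ω₃ }  = S∖{ ω₁, ω₄, ω₅ }
  { ω₂, ω₄ }  = S∖{ ω₁, ω₃, ω₅ }
  { ω₁, ω₃, ω₄, ω₅ }  = { ω₁, ω₃, ω₅ } ∪ { ω₁, ω₄, ω₅ }
  (now 7)
Round 2. New:
  { ω₂ }  = S∖{ ω₁, ω₃, ω₄, ω₅ }
  { ω₂, ω₃, ω₄ }  = { ω₂, ω₃ } ∪ { ω₂, ω₄ }
  { ω₁, ω₂, ω₃, ω₅ }  = { ω₂, ω₃ } ∪ { ω₁, ω₃, ω₅ }
  { ω₁, ω₂, ω₄, ω₅ }  = { ω₁, ω₄, ω₅ } ∪ { ω₂, ω₄ }
  (now 11)
Round 3: 3 new —
  { ω₃ }  = S∖{ ω₁, ω₂, ω₄, ω₅ }
  { ω₄ }  = S∖{ ω₁, ω₂, ω₃, ω₅ }
  { ω₁, ω₅ }  = S∖{ ω₂, ω₃, ω₄ }
  (now 14)
Round 4 (2 new):
  { ω₃, ω₄ }  = { ω₃ } ∪ { ω₄ }
  { ω₁, ω₂, ω₅ }  = { ω₁, ω₅ } ∪ { ω₂ }
  (now 16)
Round 5: stable.

|σ(𝒜)| = 16.  σ(𝒜) = { ∅, { ω₂ }, { ω₃ }, { ω₄ }, { ω₁, ω₅ }, { ω₂, ω₃ }, { ω₂, ω₄ }, { ω₃, ω₄ }, { ω₁, ω₂, ω₅ }, { ω₁, ω₃, ω₅ }, { ω₁, ω₄, ω₅ }, { ω₂, ω₃, ω₄ }, { ω₁, ω₂, ω₃, ω₅ }, { ω₁, ω₂, ω₄, ω₅ }, { ω₁, ω₃, ω₄, ω₅ }, S }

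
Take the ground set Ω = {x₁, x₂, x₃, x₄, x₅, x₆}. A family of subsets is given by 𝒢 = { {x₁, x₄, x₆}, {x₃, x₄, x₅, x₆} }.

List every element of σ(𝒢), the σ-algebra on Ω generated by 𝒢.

σ(𝒢) (16 sets): { {}, {x₁}, {x₂}, {x₁, x₂}, {x₃, x₅}, {x₄, x₆}, {x₁, x₃, x₅}, {x₁, x₄, x₆}, {x₂, x₃, x₅}, {x₂, x₄, x₆}, {x₁, x₂, x₃, x₅}, {x₁, x₂, x₄, x₆}, {x₃, x₄, x₅, x₆}, {x₁, x₃, x₄, x₅, x₆}, {x₂, x₃, x₄, x₅, x₆}, Ω }

Working:
Take S₀ = 𝒢 ∪ {∅, Ω} = { {}, {x₁, x₄, x₆}, {x₃, x₄, x₅, x₆}, Ω }.
Step 1: +3 →
  {x₁, x₂}  = Ω∖{x₃, x₄, x₅, x₆}
  {x₂, x₃, x₅}  = Ω∖{x₁, x₄, x₆}
  {x₁, x₃, x₄, x₅, x₆}  = {x₁, x₄, x₆} ∪ {x₃, x₄, x₅, x₆}
  |family| = 7
Step 2 (4 new):
  {x₂}  = Ω∖{x₁, x₃, x₄, x₅, x₆}
  {x₁, x₂, x₃, x₅}  = {x₂, x₃, x₅} ∪ {x₁, x₂}
  {x₁, x₂, x₄, x₆}  = {x₁, x₂} ∪ {x₁, x₄, x₆}
  {x₂, x₃, x₄, x₅, x₆}  = {x₂, x₃, x₅} ∪ {x₃, x₄, x₅, x₆}
  |family| = 11
Step 3 adds 3:
  {x₁}  = Ω∖{x₂, x₃, x₄, x₅, x₆}
  {x₃, x₅}  = Ω∖{x₁, x₂, x₄, x₆}
  {x₄, x₆}  = Ω∖{x₁, x₂, x₃, x₅}
  |family| = 14
Step 4: 2 new —
  {x₁, x₃, x₅}  = {x₃, x₅} ∪ {x₁}
  {x₂, x₄, x₆}  = {x₂} ∪ {x₄, x₆}
  |family| = 16
Step 5: no new sets; the family is a σ-algebra.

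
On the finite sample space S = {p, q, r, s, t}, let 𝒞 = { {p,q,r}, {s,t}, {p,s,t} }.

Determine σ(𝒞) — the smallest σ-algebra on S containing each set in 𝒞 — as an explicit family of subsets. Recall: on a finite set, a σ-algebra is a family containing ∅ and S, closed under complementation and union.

σ(𝒞) (8 sets): { {}, {p}, {q,r}, {s,t}, {p,q,r}, {p,s,t}, {q,r,s,t}, S }

Check:
Take S₀ = 𝒞 ∪ {∅, S} = { {}, {s,t}, {p,q,r}, {p,s,t}, S }.
Iteration 1: 1 new —
  {q,r}  = {p,s,t}ᶜ
  — 6 sets.
Iteration 2: +1 →
  {q,r,s,t}  = {s,t} ∪ {q,r}
  — 7 sets.
Iteration 3 adds 1:
  {p}  = {q,r,s,t}ᶜ
  — 8 sets.
Iteration 4: already closed under ᶜ and ∪.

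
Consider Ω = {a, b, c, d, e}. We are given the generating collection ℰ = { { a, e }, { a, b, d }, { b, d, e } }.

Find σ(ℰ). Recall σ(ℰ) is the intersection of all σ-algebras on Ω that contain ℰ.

|σ(ℰ)| = 16.  σ(ℰ) = { ∅, { a }, { c }, { e }, { a, c }, { a, e }, { b, d }, { c, e }, { a, b, d }, { a, c, e }, { b, c, d }, { b, d, e }, { a, b, c, d }, { a, b, d, e }, { b, c, d, e }, Ω }

Derivation:
Begin from { ∅, { a, e }, { a, b, d }, { b, d, e }, Ω } (that is, ℰ plus ∅ and Ω).
Pass 1 adds 4:
  { a, c }  = ᶜ of { b, d, e }
  { c, e }  = ᶜ of { a, b, d }
  { b, c, d }  = ᶜ of { a, e }
  { a, b, d, e }  = { a, e } ∪ { a, b, d }
  |family| = 9
Pass 2: +4 →
  { c }  = ᶜ of { a, b, d, e }
  { a, c, e }  = { a, c } ∪ { a, e }
  { a, b, c, d }  = { a, b, d } ∪ { a, c }
  { b, c, d, e }  = { c, e } ∪ { b, c, d }
  |family| = 13
Pass 3 adds 3:
  { a }  = ᶜ of { b, c, d, e }
  { e }  = ᶜ of { a, b, c, d }
  { b, d }  = ᶜ of { a, c, e }
  |family| = 16
Pass 4 adds nothing — fixpoint reached.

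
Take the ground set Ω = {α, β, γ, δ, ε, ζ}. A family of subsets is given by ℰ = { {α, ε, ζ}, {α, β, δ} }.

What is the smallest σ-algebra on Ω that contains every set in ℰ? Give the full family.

Seed the family with ℰ together with ∅ and Ω: { {}, {α, β, δ}, {α, ε, ζ}, Ω }.
Pass 1: 3 new —
  {β, γ, δ}  = complement {α, ε, ζ}
  {γ, ε, ζ}  = complement {α, β, δ}
  {α, β, δ, ε, ζ}  = {α, β, δ} ∪ {α, ε, ζ}
Pass 2: 4 new —
  {γ}  = complement {α, β, δ, ε, ζ}
  {α, β, γ, δ}  = {β, γ, δ} ∪ {α, β, δ}
  {α, γ, ε, ζ}  = {α, ε, ζ} ∪ {γ, ε, ζ}
  {β, γ, δ, ε, ζ}  = {β, γ, δ} ∪ {γ, ε, ζ}
Pass 3. New:
  {α}  = complement {β, γ, δ, ε, ζ}
  {β, δ}  = complement {α, γ, ε, ζ}
  {ε, ζ}  = complement {α, β, γ, δ}
Pass 4 adds 2:
  {α, γ}  = {γ} ∪ {α}
  {β, δ, ε, ζ}  = {ε, ζ} ∪ {β, δ}
After Pass 5 the family is unchanged; done.

Hence σ(ℰ) has 16 members: { {}, {α}, {γ}, {α, γ}, {β, δ}, {ε, ζ}, {α, β, δ}, {α, ε, ζ}, {β, γ, δ}, {γ, ε, ζ}, {α, β, γ, δ}, {α, γ, ε, ζ}, {β, δ, ε, ζ}, {α, β, δ, ε, ζ}, {β, γ, δ, ε, ζ}, Ω }.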